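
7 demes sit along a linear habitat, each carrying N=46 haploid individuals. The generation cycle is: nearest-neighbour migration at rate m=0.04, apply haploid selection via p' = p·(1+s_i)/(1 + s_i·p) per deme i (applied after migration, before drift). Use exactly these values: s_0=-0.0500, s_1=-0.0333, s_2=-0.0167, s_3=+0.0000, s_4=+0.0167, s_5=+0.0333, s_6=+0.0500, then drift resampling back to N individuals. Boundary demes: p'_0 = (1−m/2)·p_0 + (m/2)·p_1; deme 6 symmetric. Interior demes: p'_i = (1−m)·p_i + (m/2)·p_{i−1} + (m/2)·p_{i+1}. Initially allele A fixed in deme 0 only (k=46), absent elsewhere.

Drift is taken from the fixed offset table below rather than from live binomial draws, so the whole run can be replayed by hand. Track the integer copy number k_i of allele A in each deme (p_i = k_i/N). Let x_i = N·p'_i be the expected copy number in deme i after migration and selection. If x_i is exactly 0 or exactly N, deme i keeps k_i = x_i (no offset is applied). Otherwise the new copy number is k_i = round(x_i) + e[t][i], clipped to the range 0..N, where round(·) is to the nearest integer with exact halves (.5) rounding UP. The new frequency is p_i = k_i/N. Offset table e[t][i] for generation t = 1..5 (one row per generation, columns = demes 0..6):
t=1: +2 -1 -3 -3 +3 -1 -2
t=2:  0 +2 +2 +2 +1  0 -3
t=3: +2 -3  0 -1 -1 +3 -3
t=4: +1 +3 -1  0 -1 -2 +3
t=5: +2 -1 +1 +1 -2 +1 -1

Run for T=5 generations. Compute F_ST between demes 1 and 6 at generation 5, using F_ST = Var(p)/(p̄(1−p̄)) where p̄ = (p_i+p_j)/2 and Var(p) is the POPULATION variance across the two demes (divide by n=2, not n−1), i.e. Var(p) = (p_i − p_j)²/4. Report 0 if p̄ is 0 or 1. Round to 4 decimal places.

0.0575

t=0: k=[46 0 0 0 0 0 0]
t=1: x=[45.0326 0.8900 0.0000 0.0000 0.0000 0.0000 0.0000] k=[46 0 0 0 0 0 0]
t=2: x=[45.0326 0.8900 0.0000 0.0000 0.0000 0.0000 0.0000] k=[45 3 0 0 0 0 0]
t=3: x=[44.0672 3.6642 0.0590 0.0000 0.0000 0.0000 0.0000] k=[46 1 0 0 0 0 0]
t=4: x=[45.0536 1.8199 0.0197 0.0000 0.0000 0.0000 0.0000] k=[46 5 0 0 0 0 0]
t=5: x=[45.1377 5.5525 0.0983 0.0000 0.0000 0.0000 0.0000] k=[46 5 1 0 0 0 0]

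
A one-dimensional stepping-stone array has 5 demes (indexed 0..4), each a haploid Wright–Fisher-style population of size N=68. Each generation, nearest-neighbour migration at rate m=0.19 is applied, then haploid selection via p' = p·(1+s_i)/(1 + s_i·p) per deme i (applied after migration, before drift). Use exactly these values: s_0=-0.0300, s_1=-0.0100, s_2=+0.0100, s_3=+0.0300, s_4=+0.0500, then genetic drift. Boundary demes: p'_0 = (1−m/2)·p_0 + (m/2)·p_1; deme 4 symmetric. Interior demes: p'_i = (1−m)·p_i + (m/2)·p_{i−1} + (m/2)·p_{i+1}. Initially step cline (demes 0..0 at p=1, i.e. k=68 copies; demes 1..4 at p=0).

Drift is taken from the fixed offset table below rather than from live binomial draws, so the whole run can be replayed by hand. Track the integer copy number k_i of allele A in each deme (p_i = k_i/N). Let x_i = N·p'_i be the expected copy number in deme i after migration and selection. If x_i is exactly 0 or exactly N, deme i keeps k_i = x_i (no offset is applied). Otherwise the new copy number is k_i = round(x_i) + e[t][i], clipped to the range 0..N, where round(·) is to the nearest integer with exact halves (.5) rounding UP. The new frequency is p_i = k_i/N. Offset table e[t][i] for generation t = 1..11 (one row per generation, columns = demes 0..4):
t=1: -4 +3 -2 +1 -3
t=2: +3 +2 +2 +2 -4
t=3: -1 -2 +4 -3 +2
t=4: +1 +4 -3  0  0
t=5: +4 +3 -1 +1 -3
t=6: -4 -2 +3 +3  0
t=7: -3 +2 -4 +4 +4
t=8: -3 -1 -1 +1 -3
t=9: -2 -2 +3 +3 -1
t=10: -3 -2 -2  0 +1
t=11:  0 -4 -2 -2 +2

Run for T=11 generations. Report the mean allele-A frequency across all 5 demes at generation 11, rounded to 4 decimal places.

0.1941

t=0: k=[68 0 0 0 0]
t=1: x=[61.3597 6.4015 0.0000 0.0000 0.0000] k=[57 9 0 0 0]
t=2: x=[52.0715 12.6015 0.8634 0.0000 0.0000] k=[55 15 3 0 0]
t=3: x=[50.8117 17.5289 3.8913 0.2935 0.0000] k=[50 16 8 0 0]
t=4: x=[46.3227 18.3351 8.0705 0.7825 0.0000] k=[47 22 5 1 0]
t=5: x=[44.1556 22.6081 6.2916 1.3228 0.0997] k=[48 26 5 2 0]
t=6: x=[45.4533 25.9336 6.7704 2.1559 0.1995] k=[41 24 10 5 0]
t=7: x=[38.8790 24.1283 10.9461 5.1387 0.4986] k=[36 26 7 9 4]
t=8: x=[34.5325 24.9859 9.0729 8.5536 4.6833] k=[32 24 8 10 2]
t=9: x=[30.7263 23.0865 9.7931 9.2844 2.8921] k=[29 21 13 12 2]
t=10: x=[27.7384 20.8544 13.7740 11.4232 3.0908] k=[25 19 12 11 4]
t=11: x=[23.9553 18.7681 12.6723 10.6937 4.8815] k=[24 15 11 9 7]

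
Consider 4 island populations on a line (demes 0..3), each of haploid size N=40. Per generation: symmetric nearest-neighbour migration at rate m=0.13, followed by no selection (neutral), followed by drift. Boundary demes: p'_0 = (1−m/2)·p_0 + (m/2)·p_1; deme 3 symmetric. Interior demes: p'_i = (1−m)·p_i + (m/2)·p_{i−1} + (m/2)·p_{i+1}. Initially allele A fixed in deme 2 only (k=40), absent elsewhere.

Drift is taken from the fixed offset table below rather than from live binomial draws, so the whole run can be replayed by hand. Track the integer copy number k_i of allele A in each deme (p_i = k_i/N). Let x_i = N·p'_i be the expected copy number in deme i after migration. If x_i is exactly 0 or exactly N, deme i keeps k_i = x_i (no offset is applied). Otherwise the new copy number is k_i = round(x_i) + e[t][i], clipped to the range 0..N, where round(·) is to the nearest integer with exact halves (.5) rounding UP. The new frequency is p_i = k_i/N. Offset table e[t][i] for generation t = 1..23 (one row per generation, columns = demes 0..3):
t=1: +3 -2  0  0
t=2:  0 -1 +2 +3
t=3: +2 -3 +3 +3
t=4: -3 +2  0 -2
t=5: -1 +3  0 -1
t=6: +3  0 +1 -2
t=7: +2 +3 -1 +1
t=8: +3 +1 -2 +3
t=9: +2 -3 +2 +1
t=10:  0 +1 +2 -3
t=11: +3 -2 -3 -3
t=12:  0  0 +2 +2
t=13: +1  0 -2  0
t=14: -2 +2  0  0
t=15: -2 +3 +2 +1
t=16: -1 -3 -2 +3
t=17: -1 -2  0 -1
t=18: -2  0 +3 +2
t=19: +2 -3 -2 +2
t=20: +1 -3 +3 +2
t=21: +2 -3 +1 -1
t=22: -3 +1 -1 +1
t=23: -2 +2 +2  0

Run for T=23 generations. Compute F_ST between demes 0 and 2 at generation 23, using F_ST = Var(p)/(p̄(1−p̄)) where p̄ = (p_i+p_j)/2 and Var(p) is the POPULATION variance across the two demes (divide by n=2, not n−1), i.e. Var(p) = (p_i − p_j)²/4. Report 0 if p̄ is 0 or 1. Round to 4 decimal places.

t=0: k=[0 0 40 0]
t=1: x=[0.0000 2.6000 34.8000 2.6000] k=[0 1 35 3]
t=2: x=[0.0650 3.1450 30.7100 5.0800] k=[0 2 33 8]
t=3: x=[0.1300 3.8850 29.3600 9.6250] k=[2 1 32 13]
t=4: x=[1.9350 3.0800 28.7500 14.2350] k=[0 5 29 12]
t=5: x=[0.3250 6.2350 26.3350 13.1050] k=[0 9 26 12]
t=6: x=[0.5850 9.5200 23.9850 12.9100] k=[4 10 25 11]
t=7: x=[4.3900 10.5850 23.1150 11.9100] k=[6 14 22 13]
t=8: x=[6.5200 14.0000 20.8950 13.5850] k=[10 15 19 17]
t=9: x=[10.3250 14.9350 18.6100 17.1300] k=[12 12 21 18]
t=10: x=[12.0000 12.5850 20.2200 18.1950] k=[12 14 22 15]
t=11: x=[12.1300 14.3900 21.0250 15.4550] k=[15 12 18 12]
t=12: x=[14.8050 12.5850 17.2200 12.3900] k=[15 13 19 14]
t=13: x=[14.8700 13.5200 18.2850 14.3250] k=[16 14 16 14]
t=14: x=[15.8700 14.2600 15.7400 14.1300] k=[14 16 16 14]
t=15: x=[14.1300 15.8700 15.8700 14.1300] k=[12 19 18 15]
t=16: x=[12.4550 18.4800 17.8700 15.1950] k=[11 15 16 18]
t=17: x=[11.2600 14.8050 16.0650 17.8700] k=[10 13 16 17]
t=18: x=[10.1950 13.0000 15.8700 16.9350] k=[8 13 19 19]
t=19: x=[8.3250 13.0650 18.6100 19.0000] k=[10 10 17 21]
t=20: x=[10.0000 10.4550 16.8050 20.7400] k=[11 7 20 23]
t=21: x=[10.7400 8.1050 19.3500 22.8050] k=[13 5 20 22]
t=22: x=[12.4800 6.4950 19.1550 21.8700] k=[9 7 18 23]
t=23: x=[8.8700 7.8450 17.6100 22.6750] k=[7 10 20 23]

0.1181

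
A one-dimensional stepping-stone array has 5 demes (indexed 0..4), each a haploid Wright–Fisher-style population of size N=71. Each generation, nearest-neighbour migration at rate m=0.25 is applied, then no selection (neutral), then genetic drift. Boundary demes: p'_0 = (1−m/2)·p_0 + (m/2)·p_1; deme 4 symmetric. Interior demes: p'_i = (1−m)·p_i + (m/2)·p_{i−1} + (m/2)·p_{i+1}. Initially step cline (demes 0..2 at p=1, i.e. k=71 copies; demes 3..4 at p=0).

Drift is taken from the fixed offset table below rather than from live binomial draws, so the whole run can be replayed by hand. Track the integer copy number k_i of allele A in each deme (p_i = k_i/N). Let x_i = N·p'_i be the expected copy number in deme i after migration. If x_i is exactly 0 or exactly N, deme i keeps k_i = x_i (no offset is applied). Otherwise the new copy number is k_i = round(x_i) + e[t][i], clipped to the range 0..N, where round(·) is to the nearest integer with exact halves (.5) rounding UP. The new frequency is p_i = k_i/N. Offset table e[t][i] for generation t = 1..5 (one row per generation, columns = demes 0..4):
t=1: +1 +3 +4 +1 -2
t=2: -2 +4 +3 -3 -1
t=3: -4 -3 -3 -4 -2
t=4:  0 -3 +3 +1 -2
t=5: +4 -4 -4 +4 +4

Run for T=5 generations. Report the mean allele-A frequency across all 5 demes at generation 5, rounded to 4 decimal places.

0.5831

t=0: k=[71 71 71 0 0]
t=1: x=[71.0000 71.0000 62.1250 8.8750 0.0000] k=[71 71 66 10 0]
t=2: x=[71.0000 70.3750 59.6250 15.7500 1.2500] k=[71 71 63 13 0]
t=3: x=[71.0000 70.0000 57.7500 17.6250 1.6250] k=[71 67 55 14 0]
t=4: x=[70.5000 66.0000 51.3750 17.3750 1.7500] k=[71 63 54 18 0]
t=5: x=[70.0000 62.8750 50.6250 20.2500 2.2500] k=[71 59 47 24 6]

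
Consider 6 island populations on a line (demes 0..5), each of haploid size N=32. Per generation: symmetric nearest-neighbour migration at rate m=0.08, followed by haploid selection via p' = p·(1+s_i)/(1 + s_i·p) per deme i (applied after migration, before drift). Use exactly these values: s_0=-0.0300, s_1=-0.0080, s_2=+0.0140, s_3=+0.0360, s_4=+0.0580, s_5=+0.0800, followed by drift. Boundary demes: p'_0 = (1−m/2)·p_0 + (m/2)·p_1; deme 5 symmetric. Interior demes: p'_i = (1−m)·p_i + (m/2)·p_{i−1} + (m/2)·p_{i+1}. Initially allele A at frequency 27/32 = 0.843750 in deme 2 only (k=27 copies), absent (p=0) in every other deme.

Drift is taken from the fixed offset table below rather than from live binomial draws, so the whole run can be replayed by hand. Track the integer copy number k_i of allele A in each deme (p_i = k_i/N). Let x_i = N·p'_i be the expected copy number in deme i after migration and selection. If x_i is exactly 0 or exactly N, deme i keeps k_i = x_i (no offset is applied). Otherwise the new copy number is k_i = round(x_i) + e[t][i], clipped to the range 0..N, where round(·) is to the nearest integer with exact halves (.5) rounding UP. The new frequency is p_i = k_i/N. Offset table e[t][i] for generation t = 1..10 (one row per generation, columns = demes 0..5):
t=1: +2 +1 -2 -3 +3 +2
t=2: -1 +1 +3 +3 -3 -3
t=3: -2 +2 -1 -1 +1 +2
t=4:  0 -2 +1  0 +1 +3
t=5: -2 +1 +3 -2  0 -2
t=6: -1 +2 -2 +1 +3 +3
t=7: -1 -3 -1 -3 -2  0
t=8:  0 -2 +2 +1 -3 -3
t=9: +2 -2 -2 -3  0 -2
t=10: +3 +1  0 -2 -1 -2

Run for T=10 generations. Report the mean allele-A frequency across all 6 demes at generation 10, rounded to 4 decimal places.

t=0: k=[0 0 27 0 0 0]
t=1: x=[0.0000 1.0716 24.9170 1.1175 0.0000 0.0000] k=[0 2 23 0 0 0]
t=2: x=[0.0776 2.7398 21.3391 0.9521 0.0000 0.0000] k=[0 4 24 4 0 0]
t=3: x=[0.1552 4.6082 22.4932 4.7821 0.1692 0.0000] k=[0 7 21 4 1 0]
t=4: x=[0.2717 7.2349 19.8649 4.7000 1.1404 0.0432] k=[0 5 21 5 2 3]
t=5: x=[0.1940 5.4038 19.8250 5.6834 2.2764 3.1733] k=[0 6 23 4 2 1]
t=6: x=[0.2329 6.3988 21.6576 4.8231 2.1504 1.1203] k=[0 8 20 6 5 4]
t=7: x=[0.3105 8.1113 19.0673 6.7055 5.2425 4.3196] k=[0 5 18 4 3 4]
t=8: x=[0.1940 5.2845 17.0308 4.6590 3.2405 4.2349] k=[0 3 19 6 0 1]
t=9: x=[0.1164 3.4949 17.9497 6.4604 0.2961 1.0343] k=[2 1 16 3 0 0]
t=10: x=[1.9047 1.6275 14.9907 3.5090 0.1269 0.0000] k=[5 3 15 2 0 0]

0.1302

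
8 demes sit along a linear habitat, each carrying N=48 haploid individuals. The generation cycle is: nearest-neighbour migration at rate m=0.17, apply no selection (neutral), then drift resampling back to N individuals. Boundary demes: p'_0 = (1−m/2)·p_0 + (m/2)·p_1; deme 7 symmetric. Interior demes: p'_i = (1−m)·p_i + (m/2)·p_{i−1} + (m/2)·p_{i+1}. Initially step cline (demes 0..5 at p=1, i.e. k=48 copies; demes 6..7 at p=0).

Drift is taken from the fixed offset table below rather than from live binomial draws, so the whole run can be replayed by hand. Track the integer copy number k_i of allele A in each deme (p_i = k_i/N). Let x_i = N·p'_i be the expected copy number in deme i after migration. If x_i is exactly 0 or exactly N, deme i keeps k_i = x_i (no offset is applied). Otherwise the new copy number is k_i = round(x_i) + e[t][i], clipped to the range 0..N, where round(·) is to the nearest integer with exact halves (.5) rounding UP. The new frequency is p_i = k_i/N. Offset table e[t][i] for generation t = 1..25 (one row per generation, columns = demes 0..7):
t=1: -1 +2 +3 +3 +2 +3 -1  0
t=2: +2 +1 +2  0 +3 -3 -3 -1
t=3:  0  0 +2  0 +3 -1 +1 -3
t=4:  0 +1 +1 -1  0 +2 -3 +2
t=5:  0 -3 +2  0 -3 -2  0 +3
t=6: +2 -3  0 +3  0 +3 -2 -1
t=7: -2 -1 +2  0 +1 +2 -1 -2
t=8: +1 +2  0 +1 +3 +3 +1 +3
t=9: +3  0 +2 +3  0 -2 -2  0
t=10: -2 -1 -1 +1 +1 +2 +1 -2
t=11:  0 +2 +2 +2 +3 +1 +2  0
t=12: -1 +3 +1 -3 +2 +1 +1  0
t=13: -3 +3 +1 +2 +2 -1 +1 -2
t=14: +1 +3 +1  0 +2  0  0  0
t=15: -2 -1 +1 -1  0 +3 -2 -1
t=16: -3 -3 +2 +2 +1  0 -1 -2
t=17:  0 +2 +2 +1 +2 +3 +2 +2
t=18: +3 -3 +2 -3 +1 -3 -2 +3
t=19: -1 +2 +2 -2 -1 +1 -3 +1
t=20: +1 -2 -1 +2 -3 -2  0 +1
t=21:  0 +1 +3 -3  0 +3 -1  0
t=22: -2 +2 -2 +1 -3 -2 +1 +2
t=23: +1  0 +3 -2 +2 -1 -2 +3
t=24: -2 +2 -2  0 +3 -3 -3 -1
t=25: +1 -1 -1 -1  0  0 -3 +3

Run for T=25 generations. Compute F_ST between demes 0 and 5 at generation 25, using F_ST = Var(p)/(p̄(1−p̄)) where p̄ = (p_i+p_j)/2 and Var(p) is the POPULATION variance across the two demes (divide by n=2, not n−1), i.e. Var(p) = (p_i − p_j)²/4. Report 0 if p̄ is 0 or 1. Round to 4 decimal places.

0.2632

t=0: k=[48 48 48 48 48 48 0 0]
t=1: x=[48.0000 48.0000 48.0000 48.0000 48.0000 43.9200 4.0800 0.0000] k=[48 48 48 48 48 47 3 0]
t=2: x=[48.0000 48.0000 48.0000 48.0000 47.9150 43.3450 6.4850 0.2550] k=[48 48 48 48 48 40 3 0]
t=3: x=[48.0000 48.0000 48.0000 48.0000 47.3200 37.5350 5.8900 0.2550] k=[48 48 48 48 48 37 7 0]
t=4: x=[48.0000 48.0000 48.0000 48.0000 47.0650 35.3850 8.9550 0.5950] k=[48 48 48 48 47 37 6 3]
t=5: x=[48.0000 48.0000 48.0000 47.9150 46.2350 35.2150 8.3800 3.2550] k=[48 48 48 48 43 33 8 6]
t=6: x=[48.0000 48.0000 48.0000 47.5750 42.5750 31.7250 9.9550 6.1700] k=[48 48 48 48 43 35 8 5]
t=7: x=[48.0000 48.0000 48.0000 47.5750 42.7450 33.3850 10.0400 5.2550] k=[48 48 48 48 44 35 9 3]
t=8: x=[48.0000 48.0000 48.0000 47.6600 43.5750 33.5550 10.7000 3.5100] k=[48 48 48 48 47 37 12 7]
t=9: x=[48.0000 48.0000 48.0000 47.9150 46.2350 35.7250 13.7000 7.4250] k=[48 48 48 48 46 34 12 7]
t=10: x=[48.0000 48.0000 48.0000 47.8300 45.1500 33.1500 13.4450 7.4250] k=[48 48 48 48 46 35 14 5]
t=11: x=[48.0000 48.0000 48.0000 47.8300 45.2350 34.1500 15.0200 5.7650] k=[48 48 48 48 48 35 17 6]
t=12: x=[48.0000 48.0000 48.0000 48.0000 46.8950 34.5750 17.5950 6.9350] k=[48 48 48 48 48 36 19 7]
t=13: x=[48.0000 48.0000 48.0000 48.0000 46.9800 35.5750 19.4250 8.0200] k=[48 48 48 48 48 35 20 6]
t=14: x=[48.0000 48.0000 48.0000 48.0000 46.8950 34.8300 20.0850 7.1900] k=[48 48 48 48 48 35 20 7]
t=15: x=[48.0000 48.0000 48.0000 48.0000 46.8950 34.8300 20.1700 8.1050] k=[48 48 48 48 47 38 18 7]
t=16: x=[48.0000 48.0000 48.0000 47.9150 46.3200 37.0650 18.7650 7.9350] k=[48 48 48 48 47 37 18 6]
t=17: x=[48.0000 48.0000 48.0000 47.9150 46.2350 36.2350 18.5950 7.0200] k=[48 48 48 48 48 39 21 9]
t=18: x=[48.0000 48.0000 48.0000 48.0000 47.2350 38.2350 21.5100 10.0200] k=[48 48 48 48 48 35 20 13]
t=19: x=[48.0000 48.0000 48.0000 48.0000 46.8950 34.8300 20.6800 13.5950] k=[48 48 48 48 46 36 18 15]
t=20: x=[48.0000 48.0000 48.0000 47.8300 45.3200 35.3200 19.2750 15.2550] k=[48 48 48 48 42 33 19 16]
t=21: x=[48.0000 48.0000 48.0000 47.4900 41.7450 32.5750 19.9350 16.2550] k=[48 48 48 44 42 36 19 16]
t=22: x=[48.0000 48.0000 47.6600 44.1700 41.6600 35.0650 20.1900 16.2550] k=[48 48 46 45 39 33 21 18]
t=23: x=[48.0000 47.8300 46.0850 44.5750 39.0000 32.4900 21.7650 18.2550] k=[48 48 48 43 41 31 20 21]
t=24: x=[48.0000 48.0000 47.5750 43.2550 40.3200 30.9150 21.0200 20.9150] k=[48 48 46 43 43 28 18 20]
t=25: x=[48.0000 47.8300 45.9150 43.2550 41.7250 28.4250 19.0200 19.8300] k=[48 47 45 42 42 28 16 23]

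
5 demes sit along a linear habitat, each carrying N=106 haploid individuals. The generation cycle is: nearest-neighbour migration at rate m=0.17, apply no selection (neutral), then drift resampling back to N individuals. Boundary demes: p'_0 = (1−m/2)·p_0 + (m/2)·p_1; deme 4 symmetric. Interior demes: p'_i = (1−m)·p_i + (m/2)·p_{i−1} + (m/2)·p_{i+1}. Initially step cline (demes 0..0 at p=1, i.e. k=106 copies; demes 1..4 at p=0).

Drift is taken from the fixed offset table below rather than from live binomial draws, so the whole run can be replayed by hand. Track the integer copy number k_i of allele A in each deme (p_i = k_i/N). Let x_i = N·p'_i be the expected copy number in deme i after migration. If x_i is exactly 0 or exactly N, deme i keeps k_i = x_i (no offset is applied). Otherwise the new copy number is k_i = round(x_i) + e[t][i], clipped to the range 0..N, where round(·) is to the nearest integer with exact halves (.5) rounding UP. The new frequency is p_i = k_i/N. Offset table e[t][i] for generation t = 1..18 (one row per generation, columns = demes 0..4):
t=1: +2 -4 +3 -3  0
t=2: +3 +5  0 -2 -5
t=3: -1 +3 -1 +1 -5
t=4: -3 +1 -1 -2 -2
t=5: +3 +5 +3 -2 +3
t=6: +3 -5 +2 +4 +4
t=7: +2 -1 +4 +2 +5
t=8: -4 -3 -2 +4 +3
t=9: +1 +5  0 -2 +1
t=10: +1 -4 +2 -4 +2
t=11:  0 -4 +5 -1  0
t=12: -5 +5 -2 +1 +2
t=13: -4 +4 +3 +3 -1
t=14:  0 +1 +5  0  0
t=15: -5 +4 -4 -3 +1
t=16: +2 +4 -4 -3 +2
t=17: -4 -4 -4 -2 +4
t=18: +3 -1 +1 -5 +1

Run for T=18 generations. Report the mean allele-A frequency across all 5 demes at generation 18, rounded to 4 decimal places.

t=0: k=[106 0 0 0 0]
t=1: x=[96.9900 9.0100 0.0000 0.0000 0.0000] k=[99 5 0 0 0]
t=2: x=[91.0100 12.5650 0.4250 0.0000 0.0000] k=[94 18 0 0 0]
t=3: x=[87.5400 22.9300 1.5300 0.0000 0.0000] k=[87 26 1 0 0]
t=4: x=[81.8150 29.0600 3.0400 0.0850 0.0000] k=[79 30 2 0 0]
t=5: x=[74.8350 31.7850 4.2100 0.1700 0.0000] k=[78 37 7 0 0]
t=6: x=[74.5150 37.9350 8.9550 0.5950 0.0000] k=[78 33 11 5 0]
t=7: x=[74.1750 34.9550 12.3600 5.0850 0.4250] k=[76 34 16 7 5]
t=8: x=[72.4300 36.0400 16.7650 7.5950 5.1700] k=[68 33 15 12 8]
t=9: x=[65.0250 34.4450 16.2750 11.9150 8.3400] k=[66 39 16 10 9]
t=10: x=[63.7050 39.3400 17.4450 10.4250 9.0850] k=[65 35 19 6 11]
t=11: x=[62.4500 36.1900 19.2550 7.5300 10.5750] k=[62 32 24 7 11]
t=12: x=[59.4500 33.8700 23.2350 8.7850 10.6600] k=[54 39 21 10 13]
t=13: x=[52.7250 38.7450 21.5950 11.1900 12.7450] k=[49 43 25 14 12]
t=14: x=[48.4900 41.9800 25.5950 14.7650 12.1700] k=[48 43 31 15 12]
t=15: x=[47.5750 42.4050 30.6600 16.1050 12.2550] k=[43 46 27 13 13]
t=16: x=[43.2550 44.1300 27.4250 14.1900 13.0000] k=[45 48 23 11 15]
t=17: x=[45.2550 45.6200 24.1050 12.3600 14.6600] k=[41 42 20 10 19]
t=18: x=[41.0850 40.0450 21.0200 11.6150 18.2350] k=[44 39 22 7 19]

0.2472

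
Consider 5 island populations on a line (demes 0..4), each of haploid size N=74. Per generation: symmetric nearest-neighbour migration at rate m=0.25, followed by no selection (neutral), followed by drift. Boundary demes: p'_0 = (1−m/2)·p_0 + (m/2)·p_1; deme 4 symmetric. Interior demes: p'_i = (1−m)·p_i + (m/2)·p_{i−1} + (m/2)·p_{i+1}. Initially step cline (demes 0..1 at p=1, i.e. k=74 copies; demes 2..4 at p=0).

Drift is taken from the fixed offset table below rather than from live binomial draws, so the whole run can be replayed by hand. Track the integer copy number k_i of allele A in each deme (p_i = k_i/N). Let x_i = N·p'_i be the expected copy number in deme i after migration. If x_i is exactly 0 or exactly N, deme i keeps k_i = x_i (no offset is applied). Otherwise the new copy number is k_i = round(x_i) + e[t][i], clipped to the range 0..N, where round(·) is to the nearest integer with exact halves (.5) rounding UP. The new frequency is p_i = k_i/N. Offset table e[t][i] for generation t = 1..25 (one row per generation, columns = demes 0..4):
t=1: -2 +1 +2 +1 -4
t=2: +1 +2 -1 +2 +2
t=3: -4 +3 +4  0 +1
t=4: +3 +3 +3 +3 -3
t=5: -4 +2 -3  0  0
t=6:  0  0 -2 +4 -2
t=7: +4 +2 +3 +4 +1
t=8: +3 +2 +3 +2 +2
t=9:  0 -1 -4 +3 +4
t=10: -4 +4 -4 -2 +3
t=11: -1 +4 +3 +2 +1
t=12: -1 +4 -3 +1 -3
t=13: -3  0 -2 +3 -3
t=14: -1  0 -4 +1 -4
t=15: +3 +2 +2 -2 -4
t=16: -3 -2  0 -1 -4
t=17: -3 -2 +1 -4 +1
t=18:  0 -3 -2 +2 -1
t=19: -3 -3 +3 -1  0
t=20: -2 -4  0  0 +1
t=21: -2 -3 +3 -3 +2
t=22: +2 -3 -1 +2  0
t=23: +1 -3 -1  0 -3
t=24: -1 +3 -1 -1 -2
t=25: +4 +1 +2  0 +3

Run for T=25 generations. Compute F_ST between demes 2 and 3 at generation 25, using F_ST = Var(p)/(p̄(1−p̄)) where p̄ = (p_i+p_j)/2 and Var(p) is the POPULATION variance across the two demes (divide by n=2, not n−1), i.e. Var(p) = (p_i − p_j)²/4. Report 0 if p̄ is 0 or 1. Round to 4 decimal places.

0.0154

t=0: k=[74 74 0 0 0]
t=1: x=[74.0000 64.7500 9.2500 0.0000 0.0000] k=[74 66 11 0 0]
t=2: x=[73.0000 60.1250 16.5000 1.3750 0.0000] k=[74 62 16 3 0]
t=3: x=[72.5000 57.7500 20.1250 4.2500 0.3750] k=[69 61 24 4 1]
t=4: x=[68.0000 57.3750 26.1250 6.1250 1.3750] k=[71 60 29 9 0]
t=5: x=[69.6250 57.5000 30.3750 10.3750 1.1250] k=[66 60 27 10 1]
t=6: x=[65.2500 56.6250 29.0000 11.0000 2.1250] k=[65 57 27 15 0]
t=7: x=[64.0000 54.2500 29.2500 14.6250 1.8750] k=[68 56 32 19 3]
t=8: x=[66.5000 54.5000 33.3750 18.6250 5.0000] k=[70 57 36 21 7]
t=9: x=[68.3750 56.0000 36.7500 21.1250 8.7500] k=[68 55 33 24 13]
t=10: x=[66.3750 53.8750 34.6250 23.7500 14.3750] k=[62 58 31 22 17]
t=11: x=[61.5000 55.1250 33.2500 22.5000 17.6250] k=[61 59 36 25 19]
t=12: x=[60.7500 56.3750 37.5000 25.6250 19.7500] k=[60 60 35 27 17]
t=13: x=[60.0000 56.8750 37.1250 26.7500 18.2500] k=[57 57 35 30 15]
t=14: x=[57.0000 54.2500 37.1250 28.7500 16.8750] k=[56 54 33 30 13]
t=15: x=[55.7500 51.6250 35.2500 28.2500 15.1250] k=[59 54 37 26 11]
t=16: x=[58.3750 52.5000 37.7500 25.5000 12.8750] k=[55 51 38 25 9]
t=17: x=[54.5000 49.8750 38.0000 24.6250 11.0000] k=[52 48 39 21 12]
t=18: x=[51.5000 47.3750 37.8750 22.1250 13.1250] k=[52 44 36 24 12]
t=19: x=[51.0000 44.0000 35.5000 24.0000 13.5000] k=[48 41 39 23 14]
t=20: x=[47.1250 41.6250 37.2500 23.8750 15.1250] k=[45 38 37 24 16]
t=21: x=[44.1250 38.7500 35.5000 24.6250 17.0000] k=[42 36 39 22 19]
t=22: x=[41.2500 37.1250 36.5000 23.7500 19.3750] k=[43 34 36 26 19]
t=23: x=[41.8750 35.3750 34.5000 26.3750 19.8750] k=[43 32 34 26 17]
t=24: x=[41.6250 33.6250 32.7500 25.8750 18.1250] k=[41 37 32 25 16]
t=25: x=[40.5000 36.8750 31.7500 24.7500 17.1250] k=[45 38 34 25 20]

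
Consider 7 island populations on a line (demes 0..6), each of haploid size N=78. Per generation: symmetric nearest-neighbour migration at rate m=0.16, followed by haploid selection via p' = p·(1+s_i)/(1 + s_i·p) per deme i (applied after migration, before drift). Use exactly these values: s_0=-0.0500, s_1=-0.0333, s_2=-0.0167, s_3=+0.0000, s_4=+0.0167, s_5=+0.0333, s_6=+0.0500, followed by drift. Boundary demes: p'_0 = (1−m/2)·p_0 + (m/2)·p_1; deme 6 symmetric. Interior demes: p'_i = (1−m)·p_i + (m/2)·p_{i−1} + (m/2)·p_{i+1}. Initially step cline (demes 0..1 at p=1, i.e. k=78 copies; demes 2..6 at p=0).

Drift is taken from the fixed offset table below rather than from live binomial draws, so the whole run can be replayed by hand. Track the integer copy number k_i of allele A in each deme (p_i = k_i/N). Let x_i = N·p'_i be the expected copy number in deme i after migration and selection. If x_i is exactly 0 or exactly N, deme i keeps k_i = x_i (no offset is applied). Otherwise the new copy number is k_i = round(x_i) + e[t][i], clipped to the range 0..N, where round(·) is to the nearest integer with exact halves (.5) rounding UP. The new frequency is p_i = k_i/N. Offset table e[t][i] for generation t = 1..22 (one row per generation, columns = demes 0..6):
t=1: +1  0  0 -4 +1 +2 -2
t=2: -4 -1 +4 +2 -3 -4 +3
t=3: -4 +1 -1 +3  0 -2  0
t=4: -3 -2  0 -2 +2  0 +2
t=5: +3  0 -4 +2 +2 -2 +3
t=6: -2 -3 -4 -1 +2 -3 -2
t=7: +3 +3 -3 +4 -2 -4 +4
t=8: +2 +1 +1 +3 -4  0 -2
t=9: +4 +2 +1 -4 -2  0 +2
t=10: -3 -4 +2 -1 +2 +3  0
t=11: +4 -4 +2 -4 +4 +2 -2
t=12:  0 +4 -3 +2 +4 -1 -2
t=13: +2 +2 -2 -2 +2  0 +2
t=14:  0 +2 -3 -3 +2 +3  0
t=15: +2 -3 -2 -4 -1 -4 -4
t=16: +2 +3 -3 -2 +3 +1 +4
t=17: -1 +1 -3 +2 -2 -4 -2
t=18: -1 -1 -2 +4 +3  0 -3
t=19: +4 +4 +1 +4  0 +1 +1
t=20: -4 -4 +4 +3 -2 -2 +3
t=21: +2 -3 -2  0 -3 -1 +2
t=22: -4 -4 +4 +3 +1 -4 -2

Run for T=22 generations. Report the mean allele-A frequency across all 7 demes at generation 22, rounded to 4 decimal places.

0.2253

t=0: k=[78 78 0 0 0 0 0]
t=1: x=[78.0000 71.5628 6.1440 0.0000 0.0000 0.0000 0.0000] k=[78 72 6 0 0 0 0]
t=2: x=[77.4949 66.8810 10.6443 0.4800 0.0000 0.0000 0.0000] k=[73 66 15 2 0 0 0]
t=3: x=[72.1692 62.0547 17.8075 2.8800 0.1627 0.0000 0.0000] k=[68 63 17 6 0 0 0]
t=4: x=[67.1289 59.2417 19.5522 6.4000 0.4880 0.0000 0.0000] k=[64 57 20 4 2 0 0]
t=5: x=[62.8228 54.0415 21.4174 5.1200 2.0325 0.1653 0.0000] k=[66 54 17 7 4 0 0]
t=6: x=[64.4762 51.4097 18.9176 7.5600 3.9821 0.3306 0.0000] k=[62 48 15 7 6 0 0]
t=7: x=[60.1847 45.8419 16.7772 7.5600 5.6867 0.4959 0.0000] k=[63 49 14 12 4 0 0]
t=8: x=[61.2142 46.6874 16.4206 11.5200 4.3881 0.3306 0.0000] k=[63 48 17 15 0 0 0]
t=9: x=[61.1318 46.0834 19.0763 13.9600 1.2197 0.0000 0.0000] k=[65 48 20 10 0 0 0]
t=10: x=[63.0293 46.4860 21.1792 10.0000 0.8132 0.0000 0.0000] k=[60 42 23 9 3 0 0]
t=11: x=[57.8018 41.2625 23.1251 9.6400 3.2918 0.2480 0.0000] k=[62 37 25 6 7 2 0]
t=12: x=[59.2800 37.3803 24.1583 7.6000 6.6196 2.3124 0.1680] k=[59 41 21 10 11 1 0]
t=13: x=[56.7769 40.1806 21.4571 10.9600 10.2668 1.7760 0.0840] k=[59 42 19 9 12 2 2]
t=14: x=[56.8589 40.8617 19.7902 10.0400 11.1169 2.8898 2.0973] k=[57 43 17 7 13 6 2]
t=15: x=[55.0582 41.3828 18.0453 8.2800 12.1287 6.4307 2.4324] k=[57 38 16 4 11 2 0]
t=16: x=[54.6496 37.1007 16.5791 5.5200 9.8618 2.6424 0.1680] k=[57 40 14 4 13 4 4]
t=17: x=[54.8130 38.6196 15.0741 5.5200 11.7240 4.8674 4.1893] k=[54 40 12 8 10 1 2]
t=18: x=[51.9986 38.2197 13.7285 8.4800 9.2542 1.8585 2.0135] k=[51 37 12 12 12 2 0]
t=19: x=[48.9512 35.4641 13.8076 12.0000 11.3598 2.7248 0.1680] k=[53 39 15 16 11 4 1]
t=20: x=[50.9815 37.5402 16.7772 15.5200 10.9955 4.4556 1.3010] k=[47 34 21 19 9 2 4]
t=21: x=[44.9874 33.3519 21.6159 18.3600 9.3758 2.8073 4.0221] k=[47 30 20 18 6 2 6]
t=22: x=[44.6647 29.9329 20.3854 17.2000 6.7413 2.7248 5.9424] k=[41 26 24 20 8 0 4]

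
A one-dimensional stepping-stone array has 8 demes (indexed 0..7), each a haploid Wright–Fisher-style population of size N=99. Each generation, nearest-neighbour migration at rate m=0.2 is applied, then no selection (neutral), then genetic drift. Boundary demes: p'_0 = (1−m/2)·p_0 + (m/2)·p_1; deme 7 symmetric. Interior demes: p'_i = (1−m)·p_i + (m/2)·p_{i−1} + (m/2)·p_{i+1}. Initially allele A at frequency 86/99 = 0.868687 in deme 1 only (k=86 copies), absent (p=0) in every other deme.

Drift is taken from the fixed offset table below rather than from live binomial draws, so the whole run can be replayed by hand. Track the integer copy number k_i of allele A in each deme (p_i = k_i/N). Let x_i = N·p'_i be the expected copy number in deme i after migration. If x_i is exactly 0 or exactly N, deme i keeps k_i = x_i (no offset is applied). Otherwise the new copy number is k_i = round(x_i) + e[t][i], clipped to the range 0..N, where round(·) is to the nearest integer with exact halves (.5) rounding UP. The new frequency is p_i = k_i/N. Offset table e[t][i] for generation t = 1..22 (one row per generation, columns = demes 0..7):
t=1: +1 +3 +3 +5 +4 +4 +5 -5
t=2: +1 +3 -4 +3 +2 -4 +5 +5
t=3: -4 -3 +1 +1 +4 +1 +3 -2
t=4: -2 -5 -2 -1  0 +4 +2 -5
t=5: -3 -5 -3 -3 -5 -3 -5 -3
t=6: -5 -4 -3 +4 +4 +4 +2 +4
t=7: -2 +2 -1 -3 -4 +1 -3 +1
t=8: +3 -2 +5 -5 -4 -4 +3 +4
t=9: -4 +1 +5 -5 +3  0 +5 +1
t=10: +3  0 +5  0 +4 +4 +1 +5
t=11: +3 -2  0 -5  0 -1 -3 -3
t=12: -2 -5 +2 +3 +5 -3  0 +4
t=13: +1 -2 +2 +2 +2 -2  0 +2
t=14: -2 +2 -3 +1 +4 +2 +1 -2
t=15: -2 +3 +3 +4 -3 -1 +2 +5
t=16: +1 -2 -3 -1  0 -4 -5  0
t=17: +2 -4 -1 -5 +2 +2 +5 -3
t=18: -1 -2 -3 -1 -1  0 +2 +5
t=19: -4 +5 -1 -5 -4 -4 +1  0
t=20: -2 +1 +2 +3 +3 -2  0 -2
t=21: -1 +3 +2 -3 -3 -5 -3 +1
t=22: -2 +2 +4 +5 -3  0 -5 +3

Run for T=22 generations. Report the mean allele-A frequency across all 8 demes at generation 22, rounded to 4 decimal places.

0.1035

t=0: k=[0 86 0 0 0 0 0 0]
t=1: x=[8.6000 68.8000 8.6000 0.0000 0.0000 0.0000 0.0000 0.0000] k=[10 72 12 0 0 0 0 0]
t=2: x=[16.2000 59.8000 16.8000 1.2000 0.0000 0.0000 0.0000 0.0000] k=[17 63 13 4 0 0 0 0]
t=3: x=[21.6000 53.4000 17.1000 4.5000 0.4000 0.0000 0.0000 0.0000] k=[18 50 18 6 4 0 0 0]
t=4: x=[21.2000 43.6000 20.0000 7.0000 3.8000 0.4000 0.0000 0.0000] k=[19 39 18 6 4 4 0 0]
t=5: x=[21.0000 34.9000 18.9000 7.0000 4.2000 3.6000 0.4000 0.0000] k=[18 30 16 4 0 1 0 0]
t=6: x=[19.2000 27.4000 16.2000 4.8000 0.5000 0.8000 0.1000 0.0000] k=[14 23 13 9 5 5 2 0]
t=7: x=[14.9000 21.1000 13.6000 9.0000 5.4000 4.7000 2.1000 0.2000] k=[13 23 13 6 1 6 0 1]
t=8: x=[14.0000 21.0000 13.3000 6.2000 2.0000 4.9000 0.7000 0.9000] k=[17 19 18 1 0 1 4 5]
t=9: x=[17.2000 18.7000 16.4000 2.6000 0.2000 1.2000 3.8000 4.9000] k=[13 20 21 0 3 1 9 6]
t=10: x=[13.7000 19.4000 18.8000 2.4000 2.5000 2.0000 7.9000 6.3000] k=[17 19 24 2 7 6 9 11]
t=11: x=[17.2000 19.3000 21.3000 4.7000 6.4000 6.4000 8.9000 10.8000] k=[20 17 21 0 6 5 6 8]
t=12: x=[19.7000 17.7000 18.5000 2.7000 5.3000 5.2000 6.1000 7.8000] k=[18 13 21 6 10 2 6 12]
t=13: x=[17.5000 14.3000 18.7000 7.9000 8.8000 3.2000 6.2000 11.4000] k=[19 12 21 10 11 1 6 13]
t=14: x=[18.3000 13.6000 19.0000 11.2000 9.9000 2.5000 6.2000 12.3000] k=[16 16 16 12 14 5 7 10]
t=15: x=[16.0000 16.0000 15.6000 12.6000 12.9000 6.1000 7.1000 9.7000] k=[14 19 19 17 10 5 9 15]
t=16: x=[14.5000 18.5000 18.8000 16.5000 10.2000 5.9000 9.2000 14.4000] k=[16 17 16 16 10 2 4 14]
t=17: x=[16.1000 16.8000 16.1000 15.4000 9.8000 3.0000 4.8000 13.0000] k=[18 13 15 10 12 5 10 10]
t=18: x=[17.5000 13.7000 14.3000 10.7000 11.1000 6.2000 9.5000 10.0000] k=[17 12 11 10 10 6 12 15]
t=19: x=[16.5000 12.4000 11.0000 10.1000 9.6000 7.0000 11.7000 14.7000] k=[13 17 10 5 6 3 13 15]
t=20: x=[13.4000 15.9000 10.2000 5.6000 5.6000 4.3000 12.2000 14.8000] k=[11 17 12 9 9 2 12 13]
t=21: x=[11.6000 15.9000 12.2000 9.3000 8.3000 3.7000 11.1000 12.9000] k=[11 19 14 6 5 0 8 14]
t=22: x=[11.8000 17.7000 13.7000 6.7000 4.6000 1.3000 7.8000 13.4000] k=[10 20 18 12 2 1 3 16]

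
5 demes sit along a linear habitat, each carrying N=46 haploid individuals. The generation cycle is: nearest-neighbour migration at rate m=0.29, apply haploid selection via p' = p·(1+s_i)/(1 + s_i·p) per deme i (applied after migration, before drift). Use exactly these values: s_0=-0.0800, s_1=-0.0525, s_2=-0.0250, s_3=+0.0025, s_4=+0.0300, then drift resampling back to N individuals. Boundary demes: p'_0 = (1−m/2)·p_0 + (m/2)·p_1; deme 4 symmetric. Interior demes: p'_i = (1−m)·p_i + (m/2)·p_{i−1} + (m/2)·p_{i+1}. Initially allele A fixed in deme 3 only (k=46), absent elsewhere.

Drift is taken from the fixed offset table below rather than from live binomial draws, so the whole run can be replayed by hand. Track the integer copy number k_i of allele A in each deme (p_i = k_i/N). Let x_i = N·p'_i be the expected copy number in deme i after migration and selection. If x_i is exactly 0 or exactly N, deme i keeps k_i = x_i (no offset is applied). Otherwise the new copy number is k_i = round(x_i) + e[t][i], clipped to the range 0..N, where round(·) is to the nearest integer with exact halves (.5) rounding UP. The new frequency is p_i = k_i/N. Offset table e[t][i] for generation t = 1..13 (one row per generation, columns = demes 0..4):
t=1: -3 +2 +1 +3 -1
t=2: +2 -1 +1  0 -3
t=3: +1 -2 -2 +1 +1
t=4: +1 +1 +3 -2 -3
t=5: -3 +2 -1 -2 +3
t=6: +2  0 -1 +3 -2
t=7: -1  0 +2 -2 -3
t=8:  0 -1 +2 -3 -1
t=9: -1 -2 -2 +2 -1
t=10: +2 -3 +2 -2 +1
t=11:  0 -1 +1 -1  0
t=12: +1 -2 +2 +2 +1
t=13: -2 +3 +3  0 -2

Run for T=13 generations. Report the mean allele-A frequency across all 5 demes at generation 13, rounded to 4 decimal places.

t=0: k=[0 0 0 46 0]
t=1: x=[0.0000 0.0000 6.5269 32.6836 6.8403] k=[0 0 8 36 6]
t=2: x=[0.0000 1.1006 10.6908 27.6176 10.5890] k=[0 0 12 28 8]
t=3: x=[0.0000 1.6519 12.3499 22.8087 11.1478] k=[0 0 10 24 12]
t=4: x=[0.0000 1.3762 10.3752 20.2583 14.0265] k=[0 2 13 18 11]
t=5: x=[0.2669 3.1433 11.9052 16.2863 12.2792] k=[0 5 11 14 15]
t=6: x=[0.6678 4.9037 10.3604 13.7340 15.1538] k=[3 5 9 17 13]
t=7: x=[3.0442 5.0427 9.3894 15.2855 13.8646] k=[2 5 11 13 11]
t=8: x=[2.2497 5.1818 10.2174 12.4427 11.5437] k=[2 4 12 9 11]
t=9: x=[2.1152 4.6401 10.2026 9.7442 10.9548] k=[1 3 8 12 10]
t=10: x=[1.1895 3.2675 7.6915 11.1511 10.5280] k=[3 0 10 9 12]
t=11: x=[2.3704 1.7899 8.2325 9.5990 11.8228] k=[2 1 9 9 12]
t=12: x=[1.7121 2.1897 7.6767 9.4537 11.8228] k=[3 0 10 11 13]
t=13: x=[2.3704 1.7899 8.5179 11.1661 12.9837] k=[0 5 12 11 11]

0.1696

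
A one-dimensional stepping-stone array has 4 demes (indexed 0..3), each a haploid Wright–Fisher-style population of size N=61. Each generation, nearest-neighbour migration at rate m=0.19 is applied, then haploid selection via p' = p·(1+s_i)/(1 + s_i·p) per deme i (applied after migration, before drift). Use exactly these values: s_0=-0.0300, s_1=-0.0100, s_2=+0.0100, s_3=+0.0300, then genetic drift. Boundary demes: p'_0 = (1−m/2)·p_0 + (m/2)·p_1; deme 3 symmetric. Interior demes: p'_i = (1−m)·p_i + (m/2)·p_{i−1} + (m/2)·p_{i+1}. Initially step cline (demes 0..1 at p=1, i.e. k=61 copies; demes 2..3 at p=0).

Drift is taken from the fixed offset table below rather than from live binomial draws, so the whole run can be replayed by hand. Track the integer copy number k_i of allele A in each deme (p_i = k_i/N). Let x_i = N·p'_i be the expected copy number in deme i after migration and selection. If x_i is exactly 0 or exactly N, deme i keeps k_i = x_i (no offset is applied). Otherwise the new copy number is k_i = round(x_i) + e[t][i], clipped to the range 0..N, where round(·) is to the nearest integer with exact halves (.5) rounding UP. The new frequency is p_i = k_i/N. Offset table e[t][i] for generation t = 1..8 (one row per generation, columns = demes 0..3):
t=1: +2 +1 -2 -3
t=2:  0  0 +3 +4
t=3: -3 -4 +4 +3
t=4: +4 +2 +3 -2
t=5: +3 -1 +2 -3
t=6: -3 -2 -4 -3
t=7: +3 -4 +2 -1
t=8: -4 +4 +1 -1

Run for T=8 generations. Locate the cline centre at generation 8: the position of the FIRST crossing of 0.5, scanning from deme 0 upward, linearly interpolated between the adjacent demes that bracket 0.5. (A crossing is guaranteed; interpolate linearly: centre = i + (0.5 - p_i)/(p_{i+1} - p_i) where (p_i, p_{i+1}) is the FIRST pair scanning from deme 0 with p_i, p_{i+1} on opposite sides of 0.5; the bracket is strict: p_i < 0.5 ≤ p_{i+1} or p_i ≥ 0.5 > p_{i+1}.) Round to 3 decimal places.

t=0: k=[61 61 0 0]
t=1: x=[61.0000 55.1521 5.8474 0.0000] k=[61 56 4 0]
t=2: x=[60.5104 51.4544 8.6335 0.3913] k=[61 51 12 4]
t=3: x=[60.0211 48.1433 15.0576 4.8913] k=[57 44 19 8]
t=4: x=[55.6174 42.7316 20.4651 9.2751] k=[60 45 23 7]
t=5: x=[58.5031 44.2130 23.7141 8.7390] k=[61 43 26 6]
t=6: x=[59.2386 42.9676 25.8631 8.1055] k=[56 41 22 5]
t=7: x=[54.3978 40.4834 22.3307 6.7914] k=[57 36 24 6]
t=8: x=[54.8383 36.7082 23.5738 7.9113] k=[51 41 25 7]

1.656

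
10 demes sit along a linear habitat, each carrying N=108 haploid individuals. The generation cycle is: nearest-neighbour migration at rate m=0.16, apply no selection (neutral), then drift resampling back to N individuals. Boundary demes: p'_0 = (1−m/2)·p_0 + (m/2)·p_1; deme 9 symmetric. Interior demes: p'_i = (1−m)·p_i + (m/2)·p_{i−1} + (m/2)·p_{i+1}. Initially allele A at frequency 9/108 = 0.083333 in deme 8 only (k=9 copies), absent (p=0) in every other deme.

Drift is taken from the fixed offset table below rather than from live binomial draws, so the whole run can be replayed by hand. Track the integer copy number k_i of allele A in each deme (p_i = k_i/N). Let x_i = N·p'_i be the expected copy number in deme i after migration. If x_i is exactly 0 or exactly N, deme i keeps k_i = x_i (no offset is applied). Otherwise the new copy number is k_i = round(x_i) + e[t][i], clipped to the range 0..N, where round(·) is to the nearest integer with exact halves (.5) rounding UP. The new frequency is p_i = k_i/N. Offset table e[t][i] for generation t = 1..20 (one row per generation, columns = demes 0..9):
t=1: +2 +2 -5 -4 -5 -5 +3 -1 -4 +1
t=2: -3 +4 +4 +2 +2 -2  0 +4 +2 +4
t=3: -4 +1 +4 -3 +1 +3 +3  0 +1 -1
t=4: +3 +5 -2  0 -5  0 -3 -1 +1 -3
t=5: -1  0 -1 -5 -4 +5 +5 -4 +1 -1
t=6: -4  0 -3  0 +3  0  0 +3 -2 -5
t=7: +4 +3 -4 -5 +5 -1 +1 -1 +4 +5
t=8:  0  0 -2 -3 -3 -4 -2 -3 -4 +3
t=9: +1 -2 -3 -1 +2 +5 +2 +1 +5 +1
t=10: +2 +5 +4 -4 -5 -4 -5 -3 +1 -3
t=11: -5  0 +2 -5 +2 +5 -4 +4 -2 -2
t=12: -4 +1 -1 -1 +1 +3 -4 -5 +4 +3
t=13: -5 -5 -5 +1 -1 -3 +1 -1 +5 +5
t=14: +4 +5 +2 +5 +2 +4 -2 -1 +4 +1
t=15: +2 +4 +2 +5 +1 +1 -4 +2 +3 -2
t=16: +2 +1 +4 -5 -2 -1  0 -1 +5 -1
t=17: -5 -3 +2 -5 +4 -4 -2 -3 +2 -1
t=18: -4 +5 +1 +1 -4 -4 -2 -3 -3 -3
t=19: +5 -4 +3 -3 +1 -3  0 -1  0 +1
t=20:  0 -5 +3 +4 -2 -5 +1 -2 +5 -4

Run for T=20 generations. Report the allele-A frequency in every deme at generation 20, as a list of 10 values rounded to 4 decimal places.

t=0: k=[0 0 0 0 0 0 0 0 9 0]
t=1: x=[0.0000 0.0000 0.0000 0.0000 0.0000 0.0000 0.0000 0.7200 7.5600 0.7200] k=[0 0 0 0 0 0 0 0 4 2]
t=2: x=[0.0000 0.0000 0.0000 0.0000 0.0000 0.0000 0.0000 0.3200 3.5200 2.1600] k=[0 0 0 0 0 0 0 4 6 6]
t=3: x=[0.0000 0.0000 0.0000 0.0000 0.0000 0.0000 0.3200 3.8400 5.8400 6.0000] k=[0 0 0 0 0 0 3 4 7 5]
t=4: x=[0.0000 0.0000 0.0000 0.0000 0.0000 0.2400 2.8400 4.1600 6.6000 5.1600] k=[0 0 0 0 0 0 0 3 8 2]
t=5: x=[0.0000 0.0000 0.0000 0.0000 0.0000 0.0000 0.2400 3.1600 7.1200 2.4800] k=[0 0 0 0 0 0 5 0 8 1]
t=6: x=[0.0000 0.0000 0.0000 0.0000 0.0000 0.4000 4.2000 1.0400 6.8000 1.5600] k=[0 0 0 0 0 0 4 4 5 0]
t=7: x=[0.0000 0.0000 0.0000 0.0000 0.0000 0.3200 3.6800 4.0800 4.5200 0.4000] k=[0 0 0 0 0 0 5 3 9 5]
t=8: x=[0.0000 0.0000 0.0000 0.0000 0.0000 0.4000 4.4400 3.6400 8.2000 5.3200] k=[0 0 0 0 0 0 2 1 4 8]
t=9: x=[0.0000 0.0000 0.0000 0.0000 0.0000 0.1600 1.7600 1.3200 4.0800 7.6800] k=[0 0 0 0 0 5 4 2 9 9]
t=10: x=[0.0000 0.0000 0.0000 0.0000 0.4000 4.5200 3.9200 2.7200 8.4400 9.0000] k=[0 0 0 0 0 1 0 0 9 6]
t=11: x=[0.0000 0.0000 0.0000 0.0000 0.0800 0.8400 0.0800 0.7200 8.0400 6.2400] k=[0 0 0 0 2 6 0 5 6 4]
t=12: x=[0.0000 0.0000 0.0000 0.1600 2.1600 5.2000 0.8800 4.6800 5.7600 4.1600] k=[0 0 0 0 3 8 0 0 10 7]
t=13: x=[0.0000 0.0000 0.0000 0.2400 3.1600 6.9600 0.6400 0.8000 8.9600 7.2400] k=[0 0 0 1 2 4 2 0 14 12]
t=14: x=[0.0000 0.0000 0.0800 1.0000 2.0800 3.6800 2.0000 1.2800 12.7200 12.1600] k=[0 0 2 6 4 8 0 0 17 13]
t=15: x=[0.0000 0.1600 2.1600 5.5200 4.4800 7.0400 0.6400 1.3600 15.3200 13.3200] k=[0 4 4 11 5 8 0 3 18 11]
t=16: x=[0.3200 3.6800 4.5600 9.9600 5.7200 7.1200 0.8800 3.9600 16.2400 11.5600] k=[2 5 9 5 4 6 1 3 21 11]
t=17: x=[2.2400 5.0800 8.3600 5.2400 4.2400 5.4400 1.5600 4.2800 18.7600 11.8000] k=[0 2 10 0 8 1 0 1 21 11]
t=18: x=[0.1600 2.4800 8.5600 1.4400 6.8000 1.4800 0.1600 2.5200 18.6000 11.8000] k=[0 7 10 2 3 0 0 0 16 9]
t=19: x=[0.5600 6.6800 9.1200 2.7200 2.6800 0.2400 0.0000 1.2800 14.1600 9.5600] k=[6 3 12 0 4 0 0 0 14 11]
t=20: x=[5.7600 3.9600 10.3200 1.2800 3.3600 0.3200 0.0000 1.1200 12.6400 11.2400] k=[6 0 13 5 1 0 0 0 18 7]

[0.0556, 0.0000, 0.1204, 0.0463, 0.0093, 0.0000, 0.0000, 0.0000, 0.1667, 0.0648]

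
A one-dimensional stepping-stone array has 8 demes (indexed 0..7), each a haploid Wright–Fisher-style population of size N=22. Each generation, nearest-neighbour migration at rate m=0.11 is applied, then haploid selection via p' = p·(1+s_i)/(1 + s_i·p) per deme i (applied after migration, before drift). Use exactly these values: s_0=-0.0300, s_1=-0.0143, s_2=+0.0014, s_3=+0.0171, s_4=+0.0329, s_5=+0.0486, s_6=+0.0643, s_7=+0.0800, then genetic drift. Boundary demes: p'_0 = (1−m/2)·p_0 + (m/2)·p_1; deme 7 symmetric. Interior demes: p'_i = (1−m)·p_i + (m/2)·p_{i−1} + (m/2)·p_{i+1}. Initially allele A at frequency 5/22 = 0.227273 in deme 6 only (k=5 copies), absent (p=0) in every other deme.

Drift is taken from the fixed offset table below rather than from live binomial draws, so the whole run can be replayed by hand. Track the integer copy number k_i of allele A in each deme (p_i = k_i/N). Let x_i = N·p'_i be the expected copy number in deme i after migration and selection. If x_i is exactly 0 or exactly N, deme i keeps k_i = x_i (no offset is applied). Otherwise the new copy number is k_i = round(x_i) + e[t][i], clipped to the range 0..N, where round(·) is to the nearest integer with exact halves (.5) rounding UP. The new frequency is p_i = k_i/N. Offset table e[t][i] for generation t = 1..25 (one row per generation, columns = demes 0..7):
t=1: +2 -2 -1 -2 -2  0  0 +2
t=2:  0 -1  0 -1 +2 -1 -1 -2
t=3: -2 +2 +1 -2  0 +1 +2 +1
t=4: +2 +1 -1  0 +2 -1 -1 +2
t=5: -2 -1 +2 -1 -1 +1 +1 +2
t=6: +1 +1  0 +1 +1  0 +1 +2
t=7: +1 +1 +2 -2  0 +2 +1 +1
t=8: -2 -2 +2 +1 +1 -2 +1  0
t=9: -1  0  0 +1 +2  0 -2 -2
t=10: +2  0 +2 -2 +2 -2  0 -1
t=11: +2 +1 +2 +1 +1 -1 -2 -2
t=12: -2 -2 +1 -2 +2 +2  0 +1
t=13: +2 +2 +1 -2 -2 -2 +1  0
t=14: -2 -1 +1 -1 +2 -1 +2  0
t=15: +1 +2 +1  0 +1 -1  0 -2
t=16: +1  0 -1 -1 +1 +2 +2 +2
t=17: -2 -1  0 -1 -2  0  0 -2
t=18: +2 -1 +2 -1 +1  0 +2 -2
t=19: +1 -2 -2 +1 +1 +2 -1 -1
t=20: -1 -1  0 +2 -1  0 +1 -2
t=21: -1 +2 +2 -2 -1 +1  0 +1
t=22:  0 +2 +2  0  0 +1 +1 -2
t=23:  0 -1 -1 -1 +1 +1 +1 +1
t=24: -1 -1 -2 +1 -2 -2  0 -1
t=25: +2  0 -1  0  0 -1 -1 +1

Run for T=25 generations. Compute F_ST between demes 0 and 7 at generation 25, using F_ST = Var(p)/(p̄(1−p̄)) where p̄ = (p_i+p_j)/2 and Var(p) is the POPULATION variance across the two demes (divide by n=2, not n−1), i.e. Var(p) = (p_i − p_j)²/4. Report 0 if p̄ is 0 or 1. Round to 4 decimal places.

0.0556

t=0: k=[0 0 0 0 0 0 5 0]
t=1: x=[0.0000 0.0000 0.0000 0.0000 0.0000 0.2882 4.6753 0.2967] k=[0 0 0 0 0 0 5 2]
t=2: x=[0.0000 0.0000 0.0000 0.0000 0.0000 0.2882 4.7894 2.3199] k=[0 0 0 0 0 0 4 0]
t=3: x=[0.0000 0.0000 0.0000 0.0000 0.0000 0.2306 3.7499 0.2374] k=[0 0 0 0 0 1 6 1]
t=4: x=[0.0000 0.0000 0.0000 0.0000 0.0568 1.2759 5.7095 1.3706] k=[0 0 0 0 2 0 5 3]
t=5: x=[0.0000 0.0000 0.0000 0.1119 1.8337 0.4034 4.8464 3.3212] k=[0 0 0 0 1 1 6 5]
t=6: x=[0.0000 0.0000 0.0000 0.0559 0.9747 1.3332 5.9362 5.3609] k=[0 0 0 1 2 1 7 7]
t=7: x=[0.0000 0.0000 0.0551 1.0163 1.9467 1.4479 6.9631 7.3723] k=[0 0 2 0 2 3 8 8]
t=8: x=[0.0000 0.1084 1.7823 0.2237 2.0032 3.3526 8.0402 8.3958] k=[0 0 4 1 3 1 9 8]
t=9: x=[0.0000 0.2169 3.6192 1.2955 2.8596 1.6198 8.8323 8.4518] k=[0 0 4 2 5 2 7 6]
t=10: x=[0.0000 0.2169 3.6743 2.3098 4.7902 2.5449 6.9631 6.3985] k=[0 0 6 0 7 1 7 5]
t=11: x=[0.0000 0.3254 5.3457 0.7268 6.4313 1.7343 6.8505 5.4181] k=[0 1 7 2 7 1 5 3]
t=12: x=[0.0534 1.2578 6.4013 2.5885 6.5428 1.6198 4.9034 3.3212] k=[0 0 7 1 9 4 5 4]
t=13: x=[0.0000 0.3796 6.2913 1.7978 8.4528 4.4974 5.1311 4.3158] k=[0 2 7 0 6 2 6 4]
t=14: x=[0.1067 2.1370 6.3463 0.7268 5.5838 2.5449 5.9362 4.3734] k=[0 1 7 0 8 2 8 4]
t=15: x=[0.0534 1.2578 6.2913 0.8386 7.3880 2.7730 7.7601 4.4887] k=[1 3 7 1 8 2 8 2]
t=16: x=[1.0783 3.0717 6.4564 1.7420 7.4436 2.7730 7.6479 2.4953] k=[2 3 5 1 8 5 10 4]
t=17: x=[1.9990 3.0173 4.6751 1.6304 7.6103 5.6366 9.7319 4.6039] k=[0 2 5 1 6 6 10 3]
t=18: x=[0.1067 2.0283 4.6201 1.5188 5.8632 6.4339 9.7319 3.6113] k=[2 1 7 1 7 6 12 2]
t=19: x=[1.8917 1.3664 6.3463 1.6862 6.7657 6.6022 11.4625 2.7287] k=[3 0 4 3 8 9 10 2]
t=20: x=[2.7606 0.3796 3.7293 3.3782 7.9435 9.2534 9.8427 2.6120] k=[2 0 4 5 7 9 11 1]
t=21: x=[1.8380 0.3254 3.8394 5.1213 7.1554 9.2534 10.6820 1.6646] k=[1 2 6 3 6 10 11 3]
t=22: x=[1.0248 2.1370 5.6209 3.3782 6.1981 10.0937 10.8474 3.6693] k=[1 4 8 3 6 11 12 2]
t=23: x=[1.1318 4.0076 7.5119 3.4895 6.2539 11.0410 11.7368 2.7287] k=[1 3 7 2 7 12 13 4]
t=24: x=[1.0783 3.0717 6.5114 2.5885 7.1554 12.0392 12.7853 4.7765] k=[0 2 5 4 5 10 13 4]
t=25: x=[0.1067 2.0283 4.7852 4.1670 5.3500 10.1489 12.6763 4.7765] k=[2 2 4 4 5 9 12 6]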